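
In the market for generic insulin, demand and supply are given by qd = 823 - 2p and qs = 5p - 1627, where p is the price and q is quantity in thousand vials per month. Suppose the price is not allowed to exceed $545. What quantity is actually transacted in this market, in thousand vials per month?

123

Setting quantity demanded equal to quantity supplied, 823 - 2p = 5p - 1627, gives p* = 350 and q* = 123.
Since 545 is above p* = 350, the ceiling does not bind and the free-market outcome prevails.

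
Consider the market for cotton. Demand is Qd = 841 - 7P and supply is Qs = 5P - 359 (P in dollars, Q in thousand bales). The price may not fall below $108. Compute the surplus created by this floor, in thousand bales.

96

Setting quantity demanded equal to quantity supplied, 841 - 7P = 5P - 359, gives P* = 100 and Q* = 141.
Since 108 > 100, the floor is binding.
At P = 108: Qd = 841 - 7·108 = 85 and Qs = 5·108 - 359 = 181.
Surplus = Qs - Qd = 181 - 85 = 96.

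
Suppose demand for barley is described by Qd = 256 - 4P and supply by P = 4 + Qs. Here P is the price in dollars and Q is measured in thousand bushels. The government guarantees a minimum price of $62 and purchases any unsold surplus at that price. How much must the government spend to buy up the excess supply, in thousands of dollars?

Rearranging supply gives Qs = P - 4. Setting quantity demanded equal to quantity supplied, 256 - 4P = P - 4, gives P* = 52 and Q* = 48.
Because the floor (62) lies above the market-clearing price, it is binding.
At P = 62: Qd = 256 - 4·62 = 8 and Qs = 62 - 4 = 58.
Surplus = Qs - Qd = 50.
Government expenditure = surplus × support price = 50 × 62 = 3100.

3100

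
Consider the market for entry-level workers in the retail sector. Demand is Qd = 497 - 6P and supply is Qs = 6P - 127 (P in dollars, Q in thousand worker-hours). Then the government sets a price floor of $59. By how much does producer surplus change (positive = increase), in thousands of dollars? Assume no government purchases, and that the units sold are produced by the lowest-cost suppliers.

854

Without the control the market clears where 497 - 6P = 6P - 127, i.e. P* = 52 and Q* = 185.
The floor of 59 is above the equilibrium price 52, so it binds.
At P = 59: Qd = 497 - 6·59 = 143 and Qs = 6·59 - 127 = 227.
Producer surplus without the control is ½ · (52 - 127/6) · 185 = 34225/12.
With the floor, 143 units are sold at 59. The supply price at Q = 143 is 45, so PS = ½ · [(59 - 127/6) + (59 - 45)] · 143 = 44473/12.
Change in producer surplus = 44473/12 - 34225/12 = 854.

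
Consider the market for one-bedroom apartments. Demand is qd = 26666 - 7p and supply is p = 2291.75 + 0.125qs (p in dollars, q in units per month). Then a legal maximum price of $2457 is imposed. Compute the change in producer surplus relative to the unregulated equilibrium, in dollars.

Rearranging supply gives qs = 8p - 18334. Setting quantity demanded equal to quantity supplied, 26666 - 7p = 8p - 18334, gives p* = 3000 and q* = 5666.
Because the ceiling (2457) lies below the market-clearing price, it is binding.
At p = 2457: qd = 26666 - 7·2457 = 9467 and qs = 8·2457 - 18334 = 1322.
Producer surplus without the control is ½ · (3000 - 2291.75) · 5666 = 2006472.25.
With the ceiling, producers sell 1322 units at 2457, so PS = ½ · (2457 - 2291.75) · 1322 = 109230.25.
Change in producer surplus = 109230.25 - 2006472.25 = -1897242.

-1897242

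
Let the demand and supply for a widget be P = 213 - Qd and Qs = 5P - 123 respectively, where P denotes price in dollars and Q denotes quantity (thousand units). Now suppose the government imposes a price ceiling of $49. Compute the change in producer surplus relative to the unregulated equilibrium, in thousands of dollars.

Rearranging demand gives Qd = 213 - P. Setting quantity demanded equal to quantity supplied, 213 - P = 5P - 123, gives P* = 56 and Q* = 157.
Because the ceiling (49) lies below the market-clearing price, it is binding.
At P = 49: Qd = 213 - 49 = 164 and Qs = 5·49 - 123 = 122.
Producer surplus without the control is ½ · (56 - 24.6) · 157 = 2464.9.
With the ceiling, producers sell 122 units at 49, so PS = ½ · (49 - 24.6) · 122 = 1488.4.
Change in producer surplus = 1488.4 - 2464.9 = -976.5.

-976.5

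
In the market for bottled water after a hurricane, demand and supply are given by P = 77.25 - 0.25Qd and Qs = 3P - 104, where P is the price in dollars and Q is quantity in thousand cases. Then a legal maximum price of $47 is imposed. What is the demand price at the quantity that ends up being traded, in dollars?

68

Rearranging demand gives Qd = 309 - 4P. Setting quantity demanded equal to quantity supplied, 309 - 4P = 3P - 104, gives P* = 59 and Q* = 73.
Since 47 < 59, the ceiling is binding.
At P = 47: Qd = 309 - 4·47 = 121 and Qs = 3·47 - 104 = 37.
Only 37 units reach the market. On the demand curve, the marginal buyer's willingness to pay at Q = 37 is (309 - 37)/4 = 68.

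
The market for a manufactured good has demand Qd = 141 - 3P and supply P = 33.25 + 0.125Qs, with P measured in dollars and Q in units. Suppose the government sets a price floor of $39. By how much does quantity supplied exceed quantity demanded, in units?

22

Rearranging supply gives Qs = 8P - 266. In a free market, 141 - 3P = 8P - 266 gives the equilibrium P* = 37, Q* = 30.
Since 39 > 37, the floor is binding.
At P = 39: Qd = 141 - 3·39 = 24 and Qs = 8·39 - 266 = 46.
Surplus = Qs - Qd = 46 - 24 = 22.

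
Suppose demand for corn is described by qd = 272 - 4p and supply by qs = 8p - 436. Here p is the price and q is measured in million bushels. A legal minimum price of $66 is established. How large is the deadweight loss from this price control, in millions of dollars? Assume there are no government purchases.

In a free market, 272 - 4p = 8p - 436 gives the equilibrium p* = 59, q* = 36.
The floor of 66 is above the equilibrium price 59, so it binds.
At p = 66: qd = 272 - 4·66 = 8 and qs = 8·66 - 436 = 92.
Quantity traded falls to 8. At q = 8 the demand price is (272 - 8)/4 = 66 and the supply price is (436 + 8)/8 = 55.5.
Deadweight loss = ½ · (66 - 55.5) · (36 - 8) = ½ · 10.5 · 28 = 147.

147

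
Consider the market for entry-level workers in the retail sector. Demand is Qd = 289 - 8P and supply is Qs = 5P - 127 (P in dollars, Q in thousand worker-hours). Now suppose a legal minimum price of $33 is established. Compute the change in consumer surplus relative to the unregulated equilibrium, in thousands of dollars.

-29

Setting quantity demanded equal to quantity supplied, 289 - 8P = 5P - 127, gives P* = 32 and Q* = 33.
The floor of 33 is above the equilibrium price 32, so it binds.
At P = 33: Qd = 289 - 8·33 = 25 and Qs = 5·33 - 127 = 38.
Consumer surplus without the control is ½ · (36.125 - 32) · 33 = 68.0625.
With the floor, consumers buy 25 units at 33, so CS = ½ · (36.125 - 33) · 25 = 39.0625.
Change in consumer surplus = 39.0625 - 68.0625 = -29.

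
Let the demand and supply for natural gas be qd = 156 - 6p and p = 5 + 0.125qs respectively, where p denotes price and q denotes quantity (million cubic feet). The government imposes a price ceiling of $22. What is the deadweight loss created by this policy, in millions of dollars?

Rearranging supply gives qs = 8p - 40. Without the control the market clears where 156 - 6p = 8p - 40, i.e. p* = 14 and q* = 72.
The ceiling of 22 is above the equilibrium price 14, so it is not binding; the market clears at p* = 14, q* = 72.
Since the control does not bind, no trades are prevented and deadweight loss is zero.

0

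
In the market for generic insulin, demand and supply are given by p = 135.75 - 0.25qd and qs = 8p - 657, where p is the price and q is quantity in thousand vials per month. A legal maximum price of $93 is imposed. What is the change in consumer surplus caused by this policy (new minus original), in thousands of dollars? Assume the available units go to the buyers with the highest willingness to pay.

217

Rearranging demand gives qd = 543 - 4p. Equilibrium: 543 - 4p = 8p - 657, so 1200 = 12p and p* = 100, q* = 143.
The ceiling of 93 is below the equilibrium price 100, so it binds.
At p = 93: qd = 543 - 4·93 = 171 and qs = 8·93 - 657 = 87.
Consumer surplus without the control is ½ · (135.75 - 100) · 143 = 2556.125.
With the ceiling, 87 units are sold at 93 (assume they go to the highest-value buyers). The demand price at q = 87 is 114, so CS = ½ · [(135.75 - 93) + (114 - 93)] · 87 = 2773.125.
Change in consumer surplus = 2773.125 - 2556.125 = 217.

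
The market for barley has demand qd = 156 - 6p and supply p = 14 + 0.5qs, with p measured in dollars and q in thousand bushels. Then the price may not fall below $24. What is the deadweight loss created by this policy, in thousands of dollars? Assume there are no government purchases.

Rearranging supply gives qs = 2p - 28. Equilibrium: 156 - 6p = 2p - 28, so 184 = 8p and p* = 23, q* = 18.
Since 24 > 23, the floor is binding.
At p = 24: qd = 156 - 6·24 = 12 and qs = 2·24 - 28 = 20.
Quantity traded falls to 12. At q = 12 the demand price is (156 - 12)/6 = 24 and the supply price is (28 + 12)/2 = 20.
Deadweight loss = ½ · (24 - 20) · (18 - 12) = ½ · 4 · 6 = 12.

12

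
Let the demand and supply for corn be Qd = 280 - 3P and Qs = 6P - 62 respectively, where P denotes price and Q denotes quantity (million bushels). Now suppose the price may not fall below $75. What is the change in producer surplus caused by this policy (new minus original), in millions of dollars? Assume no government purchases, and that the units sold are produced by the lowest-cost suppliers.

Equilibrium: 280 - 3P = 6P - 62, so 342 = 9P and P* = 38, Q* = 166.
The floor of 75 is above the equilibrium price 38, so it binds.
At P = 75: Qd = 280 - 3·75 = 55 and Qs = 6·75 - 62 = 388.
Producer surplus without the control is ½ · (38 - 31/3) · 166 = 6889/3.
With the floor, 55 units are sold at 75. The supply price at Q = 55 is 19.5, so PS = ½ · [(75 - 31/3) + (75 - 19.5)] · 55 = 39655/12.
Change in producer surplus = 39655/12 - 6889/3 = 1008.25.

1008.25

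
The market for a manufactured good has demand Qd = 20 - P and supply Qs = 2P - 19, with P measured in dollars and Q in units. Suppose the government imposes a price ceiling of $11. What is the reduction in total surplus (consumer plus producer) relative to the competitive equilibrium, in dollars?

Setting quantity demanded equal to quantity supplied, 20 - P = 2P - 19, gives P* = 13 and Q* = 7.
The ceiling of 11 is below the equilibrium price 13, so it binds.
At P = 11: Qd = 20 - 11 = 9 and Qs = 2·11 - 19 = 3.
Quantity traded falls to 3. At Q = 3 the demand price is 20 - 3 = 17 and the supply price is (19 + 3)/2 = 11.
Deadweight loss = ½ · (17 - 11) · (7 - 3) = ½ · 6 · 4 = 12.

12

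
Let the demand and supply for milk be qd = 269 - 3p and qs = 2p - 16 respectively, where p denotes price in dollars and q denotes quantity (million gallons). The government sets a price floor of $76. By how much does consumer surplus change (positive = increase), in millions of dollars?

In a free market, 269 - 3p = 2p - 16 gives the equilibrium p* = 57, q* = 98.
Because the floor (76) lies above the market-clearing price, it is binding.
At p = 76: qd = 269 - 3·76 = 41 and qs = 2·76 - 16 = 136.
Consumer surplus without the control is ½ · (269/3 - 57) · 98 = 4802/3.
With the floor, consumers buy 41 units at 76, so CS = ½ · (269/3 - 76) · 41 = 1681/6.
Change in consumer surplus = 1681/6 - 4802/3 = -1320.5.

-1320.5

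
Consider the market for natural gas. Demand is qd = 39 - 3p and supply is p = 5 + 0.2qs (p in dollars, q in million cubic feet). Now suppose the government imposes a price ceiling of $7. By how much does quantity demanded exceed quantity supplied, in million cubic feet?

Rearranging supply gives qs = 5p - 25. Equilibrium: 39 - 3p = 5p - 25, so 64 = 8p and p* = 8, q* = 15.
Since 7 < 8, the ceiling is binding.
At p = 7: qd = 39 - 3·7 = 18 and qs = 5·7 - 25 = 10.
Shortage = qd - qs = 18 - 10 = 8.

8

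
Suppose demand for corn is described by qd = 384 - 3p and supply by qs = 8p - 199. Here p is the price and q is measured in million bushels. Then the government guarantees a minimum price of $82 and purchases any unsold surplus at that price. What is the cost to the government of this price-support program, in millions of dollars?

26158

Equilibrium: 384 - 3p = 8p - 199, so 583 = 11p and p* = 53, q* = 225.
The floor of 82 is above the equilibrium price 53, so it binds.
At p = 82: qd = 384 - 3·82 = 138 and qs = 8·82 - 199 = 457.
Surplus = qs - qd = 319.
Government expenditure = surplus × support price = 319 × 82 = 26158.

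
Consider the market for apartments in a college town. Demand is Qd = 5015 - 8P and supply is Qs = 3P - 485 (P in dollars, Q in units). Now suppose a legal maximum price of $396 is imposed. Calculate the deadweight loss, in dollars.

Setting quantity demanded equal to quantity supplied, 5015 - 8P = 3P - 485, gives P* = 500 and Q* = 1015.
Because the ceiling (396) lies below the market-clearing price, it is binding.
At P = 396: Qd = 5015 - 8·396 = 1847 and Qs = 3·396 - 485 = 703.
Quantity traded falls to 703. At Q = 703 the demand price is (5015 - 703)/8 = 539 and the supply price is (485 + 703)/3 = 396.
Deadweight loss = ½ · (539 - 396) · (1015 - 703) = ½ · 143 · 312 = 22308.

22308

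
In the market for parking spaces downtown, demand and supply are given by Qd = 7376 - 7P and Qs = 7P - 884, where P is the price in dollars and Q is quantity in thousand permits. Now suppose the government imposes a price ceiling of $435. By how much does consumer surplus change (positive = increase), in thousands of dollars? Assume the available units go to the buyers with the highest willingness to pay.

In a free market, 7376 - 7P = 7P - 884 gives the equilibrium P* = 590, Q* = 3246.
Since 435 < 590, the ceiling is binding.
At P = 435: Qd = 7376 - 7·435 = 4331 and Qs = 7·435 - 884 = 2161.
Consumer surplus without the control is ½ · (7376/7 - 590) · 3246 = 5268258/7.
With the ceiling, 2161 units are sold at 435 (assume they go to the highest-value buyers). The demand price at Q = 2161 is 745, so CS = ½ · [(7376/7 - 435) + (745 - 435)] · 2161 = 14048661/14.
Change in consumer surplus = 14048661/14 - 5268258/7 = 250867.5.

250867.5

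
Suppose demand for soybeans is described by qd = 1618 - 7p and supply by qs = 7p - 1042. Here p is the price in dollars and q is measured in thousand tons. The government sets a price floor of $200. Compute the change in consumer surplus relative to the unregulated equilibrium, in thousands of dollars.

-2530

In a free market, 1618 - 7p = 7p - 1042 gives the equilibrium p* = 190, q* = 288.
Since 200 > 190, the floor is binding.
At p = 200: qd = 1618 - 7·200 = 218 and qs = 7·200 - 1042 = 358.
Consumer surplus without the control is ½ · (1618/7 - 190) · 288 = 41472/7.
With the floor, consumers buy 218 units at 200, so CS = ½ · (1618/7 - 200) · 218 = 23762/7.
Change in consumer surplus = 23762/7 - 41472/7 = -2530.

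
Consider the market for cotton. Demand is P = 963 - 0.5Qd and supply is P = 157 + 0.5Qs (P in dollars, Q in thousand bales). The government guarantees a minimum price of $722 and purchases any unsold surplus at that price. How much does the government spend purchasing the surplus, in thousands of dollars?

467856

Rearranging demand gives Qd = 1926 - 2P; rearranging supply gives Qs = 2P - 314. Equilibrium: 1926 - 2P = 2P - 314, so 2240 = 4P and P* = 560, Q* = 806.
The floor of 722 is above the equilibrium price 560, so it binds.
At P = 722: Qd = 1926 - 2·722 = 482 and Qs = 2·722 - 314 = 1130.
Surplus = Qs - Qd = 648.
Government expenditure = surplus × support price = 648 × 722 = 467856.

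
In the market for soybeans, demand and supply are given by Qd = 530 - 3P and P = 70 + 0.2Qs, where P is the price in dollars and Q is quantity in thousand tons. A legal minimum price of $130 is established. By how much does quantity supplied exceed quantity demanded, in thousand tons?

160

Rearranging supply gives Qs = 5P - 350. Without the control the market clears where 530 - 3P = 5P - 350, i.e. P* = 110 and Q* = 200.
Because the floor (130) lies above the market-clearing price, it is binding.
At P = 130: Qd = 530 - 3·130 = 140 and Qs = 5·130 - 350 = 300.
Surplus = Qs - Qd = 300 - 140 = 160.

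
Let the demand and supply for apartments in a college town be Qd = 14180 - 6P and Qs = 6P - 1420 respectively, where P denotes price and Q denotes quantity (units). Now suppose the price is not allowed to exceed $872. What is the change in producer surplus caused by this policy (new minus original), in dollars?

Equilibrium: 14180 - 6P = 6P - 1420, so 15600 = 12P and P* = 1300, Q* = 6380.
The ceiling of 872 is below the equilibrium price 1300, so it binds.
At P = 872: Qd = 14180 - 6·872 = 8948 and Qs = 6·872 - 1420 = 3812.
Producer surplus without the control is ½ · (1300 - 710/3) · 6380 = 10176100/3.
With the ceiling, producers sell 3812 units at 872, so PS = ½ · (872 - 710/3) · 3812 = 3632836/3.
Change in producer surplus = 3632836/3 - 10176100/3 = -2181088.

-2181088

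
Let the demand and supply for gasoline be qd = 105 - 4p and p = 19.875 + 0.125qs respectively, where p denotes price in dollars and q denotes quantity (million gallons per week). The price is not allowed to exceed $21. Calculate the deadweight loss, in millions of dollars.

Rearranging supply gives qs = 8p - 159. Equilibrium: 105 - 4p = 8p - 159, so 264 = 12p and p* = 22, q* = 17.
The ceiling of 21 is below the equilibrium price 22, so it binds.
At p = 21: qd = 105 - 4·21 = 21 and qs = 8·21 - 159 = 9.
Quantity traded falls to 9. At q = 9 the demand price is (105 - 9)/4 = 24 and the supply price is (159 + 9)/8 = 21.
Deadweight loss = ½ · (24 - 21) · (17 - 9) = ½ · 3 · 8 = 12.

12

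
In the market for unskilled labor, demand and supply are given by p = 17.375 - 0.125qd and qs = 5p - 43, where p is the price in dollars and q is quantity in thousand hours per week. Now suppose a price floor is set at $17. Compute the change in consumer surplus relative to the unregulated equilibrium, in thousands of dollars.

-45

Rearranging demand gives qd = 139 - 8p. In a free market, 139 - 8p = 5p - 43 gives the equilibrium p* = 14, q* = 27.
The floor of 17 is above the equilibrium price 14, so it binds.
At p = 17: qd = 139 - 8·17 = 3 and qs = 5·17 - 43 = 42.
Consumer surplus without the control is ½ · (17.375 - 14) · 27 = 45.5625.
With the floor, consumers buy 3 units at 17, so CS = ½ · (17.375 - 17) · 3 = 0.5625.
Change in consumer surplus = 0.5625 - 45.5625 = -45.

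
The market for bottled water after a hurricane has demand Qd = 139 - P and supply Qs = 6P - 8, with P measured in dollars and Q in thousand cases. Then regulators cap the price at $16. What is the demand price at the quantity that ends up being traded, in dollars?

In a free market, 139 - P = 6P - 8 gives the equilibrium P* = 21, Q* = 118.
Since 16 < 21, the ceiling is binding.
At P = 16: Qd = 139 - 16 = 123 and Qs = 6·16 - 8 = 88.
Only 88 units reach the market. On the demand curve, the marginal buyer's willingness to pay at Q = 88 is (139 - 88) = 51.

51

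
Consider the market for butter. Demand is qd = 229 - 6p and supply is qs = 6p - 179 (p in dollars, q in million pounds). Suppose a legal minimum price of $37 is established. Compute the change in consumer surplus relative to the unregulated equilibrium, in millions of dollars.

-48

Setting quantity demanded equal to quantity supplied, 229 - 6p = 6p - 179, gives p* = 34 and q* = 25.
Because the floor (37) lies above the market-clearing price, it is binding.
At p = 37: qd = 229 - 6·37 = 7 and qs = 6·37 - 179 = 43.
Consumer surplus without the control is ½ · (229/6 - 34) · 25 = 625/12.
With the floor, consumers buy 7 units at 37, so CS = ½ · (229/6 - 37) · 7 = 49/12.
Change in consumer surplus = 49/12 - 625/12 = -48.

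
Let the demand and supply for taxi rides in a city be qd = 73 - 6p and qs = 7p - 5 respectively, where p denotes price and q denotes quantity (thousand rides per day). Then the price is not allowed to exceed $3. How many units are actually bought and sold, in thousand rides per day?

Setting quantity demanded equal to quantity supplied, 73 - 6p = 7p - 5, gives p* = 6 and q* = 37.
Because the ceiling (3) lies below the market-clearing price, it is binding.
At p = 3: qd = 73 - 6·3 = 55 and qs = 7·3 - 5 = 16.
The quantity actually transacted is the short side, supply: 16.

16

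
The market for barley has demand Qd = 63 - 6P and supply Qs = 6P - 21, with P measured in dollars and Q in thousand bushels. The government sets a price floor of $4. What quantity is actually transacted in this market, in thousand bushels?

21

Setting quantity demanded equal to quantity supplied, 63 - 6P = 6P - 21, gives P* = 7 and Q* = 21.
The floor of 4 is below the equilibrium price 7, so it is not binding; the market clears at P* = 7, Q* = 21.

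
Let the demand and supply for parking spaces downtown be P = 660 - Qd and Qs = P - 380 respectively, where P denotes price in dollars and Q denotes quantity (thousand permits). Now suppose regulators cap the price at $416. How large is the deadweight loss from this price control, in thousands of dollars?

Rearranging demand gives Qd = 660 - P. Setting quantity demanded equal to quantity supplied, 660 - P = P - 380, gives P* = 520 and Q* = 140.
The ceiling of 416 is below the equilibrium price 520, so it binds.
At P = 416: Qd = 660 - 416 = 244 and Qs = 416 - 380 = 36.
Quantity traded falls to 36. At Q = 36 the demand price is 660 - 36 = 624 and the supply price is 380 + 36 = 416.
Deadweight loss = ½ · (624 - 416) · (140 - 36) = ½ · 208 · 104 = 10816.

10816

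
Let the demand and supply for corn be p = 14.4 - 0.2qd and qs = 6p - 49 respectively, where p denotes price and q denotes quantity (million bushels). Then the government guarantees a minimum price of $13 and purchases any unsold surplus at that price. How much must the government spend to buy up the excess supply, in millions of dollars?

286

Rearranging demand gives qd = 72 - 5p. Without the control the market clears where 72 - 5p = 6p - 49, i.e. p* = 11 and q* = 17.
Because the floor (13) lies above the market-clearing price, it is binding.
At p = 13: qd = 72 - 5·13 = 7 and qs = 6·13 - 49 = 29.
Surplus = qs - qd = 22.
Government expenditure = surplus × support price = 22 × 13 = 286.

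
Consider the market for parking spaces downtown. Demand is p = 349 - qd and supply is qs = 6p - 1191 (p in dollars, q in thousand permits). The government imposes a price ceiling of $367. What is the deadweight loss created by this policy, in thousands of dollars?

0

Rearranging demand gives qd = 349 - p. In a free market, 349 - p = 6p - 1191 gives the equilibrium p* = 220, q* = 129.
The ceiling of 367 is above the equilibrium price 220, so it is not binding; the market clears at p* = 220, q* = 129.
Since the control does not bind, no trades are prevented and deadweight loss is zero.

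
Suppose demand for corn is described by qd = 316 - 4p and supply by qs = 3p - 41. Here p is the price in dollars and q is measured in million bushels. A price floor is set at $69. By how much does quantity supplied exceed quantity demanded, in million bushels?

126

Without the control the market clears where 316 - 4p = 3p - 41, i.e. p* = 51 and q* = 112.
Since 69 > 51, the floor is binding.
At p = 69: qd = 316 - 4·69 = 40 and qs = 3·69 - 41 = 166.
Surplus = qs - qd = 166 - 40 = 126.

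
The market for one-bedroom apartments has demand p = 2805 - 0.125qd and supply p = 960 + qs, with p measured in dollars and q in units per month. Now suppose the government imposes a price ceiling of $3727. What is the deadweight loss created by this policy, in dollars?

0

Rearranging demand gives qd = 22440 - 8p; rearranging supply gives qs = p - 960. Equilibrium: 22440 - 8p = p - 960, so 23400 = 9p and p* = 2600, q* = 1640.
The ceiling of 3727 is above the equilibrium price 2600, so it is not binding; the market clears at p* = 2600, q* = 1640.
Since the control does not bind, no trades are prevented and deadweight loss is zero.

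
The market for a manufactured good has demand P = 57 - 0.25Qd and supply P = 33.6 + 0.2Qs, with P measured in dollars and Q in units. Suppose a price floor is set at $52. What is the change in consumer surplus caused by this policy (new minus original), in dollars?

Rearranging demand gives Qd = 228 - 4P; rearranging supply gives Qs = 5P - 168. Setting quantity demanded equal to quantity supplied, 228 - 4P = 5P - 168, gives P* = 44 and Q* = 52.
Since 52 > 44, the floor is binding.
At P = 52: Qd = 228 - 4·52 = 20 and Qs = 5·52 - 168 = 92.
Consumer surplus without the control is ½ · (57 - 44) · 52 = 338.
With the floor, consumers buy 20 units at 52, so CS = ½ · (57 - 52) · 20 = 50.
Change in consumer surplus = 50 - 338 = -288.

-288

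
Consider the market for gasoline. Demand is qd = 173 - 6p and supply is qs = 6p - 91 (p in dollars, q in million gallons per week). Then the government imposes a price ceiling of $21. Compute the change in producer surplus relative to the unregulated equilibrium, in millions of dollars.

In a free market, 173 - 6p = 6p - 91 gives the equilibrium p* = 22, q* = 41.
Since 21 < 22, the ceiling is binding.
At p = 21: qd = 173 - 6·21 = 47 and qs = 6·21 - 91 = 35.
Producer surplus without the control is ½ · (22 - 91/6) · 41 = 1681/12.
With the ceiling, producers sell 35 units at 21, so PS = ½ · (21 - 91/6) · 35 = 1225/12.
Change in producer surplus = 1225/12 - 1681/12 = -38.

-38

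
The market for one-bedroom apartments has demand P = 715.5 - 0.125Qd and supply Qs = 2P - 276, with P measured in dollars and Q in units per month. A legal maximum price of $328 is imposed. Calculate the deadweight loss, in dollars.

92480

Rearranging demand gives Qd = 5724 - 8P. Setting quantity demanded equal to quantity supplied, 5724 - 8P = 2P - 276, gives P* = 600 and Q* = 924.
Since 328 < 600, the ceiling is binding.
At P = 328: Qd = 5724 - 8·328 = 3100 and Qs = 2·328 - 276 = 380.
Quantity traded falls to 380. At Q = 380 the demand price is (5724 - 380)/8 = 668 and the supply price is (276 + 380)/2 = 328.
Deadweight loss = ½ · (668 - 328) · (924 - 380) = ½ · 340 · 544 = 92480.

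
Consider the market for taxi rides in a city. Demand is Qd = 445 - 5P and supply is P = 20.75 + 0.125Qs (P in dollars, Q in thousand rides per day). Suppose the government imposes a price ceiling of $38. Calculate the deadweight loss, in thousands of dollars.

842.4

Rearranging supply gives Qs = 8P - 166. In a free market, 445 - 5P = 8P - 166 gives the equilibrium P* = 47, Q* = 210.
Since 38 < 47, the ceiling is binding.
At P = 38: Qd = 445 - 5·38 = 255 and Qs = 8·38 - 166 = 138.
Quantity traded falls to 138. At Q = 138 the demand price is (445 - 138)/5 = 61.4 and the supply price is (166 + 138)/8 = 38.
Deadweight loss = ½ · (61.4 - 38) · (210 - 138) = ½ · 23.4 · 72 = 842.4.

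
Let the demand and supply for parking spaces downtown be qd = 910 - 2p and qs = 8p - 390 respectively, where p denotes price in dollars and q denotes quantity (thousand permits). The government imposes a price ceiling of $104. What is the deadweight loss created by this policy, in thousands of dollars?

Equilibrium: 910 - 2p = 8p - 390, so 1300 = 10p and p* = 130, q* = 650.
The ceiling of 104 is below the equilibrium price 130, so it binds.
At p = 104: qd = 910 - 2·104 = 702 and qs = 8·104 - 390 = 442.
Quantity traded falls to 442. At q = 442 the demand price is (910 - 442)/2 = 234 and the supply price is (390 + 442)/8 = 104.
Deadweight loss = ½ · (234 - 104) · (650 - 442) = ½ · 130 · 208 = 13520.

13520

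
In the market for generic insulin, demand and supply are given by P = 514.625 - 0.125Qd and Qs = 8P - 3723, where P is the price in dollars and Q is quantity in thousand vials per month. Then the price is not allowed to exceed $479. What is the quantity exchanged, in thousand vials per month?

Rearranging demand gives Qd = 4117 - 8P. Setting quantity demanded equal to quantity supplied, 4117 - 8P = 8P - 3723, gives P* = 490 and Q* = 197.
The ceiling of 479 is below the equilibrium price 490, so it binds.
At P = 479: Qd = 4117 - 8·479 = 285 and Qs = 8·479 - 3723 = 109.
The quantity actually transacted is the short side, supply: 109.

109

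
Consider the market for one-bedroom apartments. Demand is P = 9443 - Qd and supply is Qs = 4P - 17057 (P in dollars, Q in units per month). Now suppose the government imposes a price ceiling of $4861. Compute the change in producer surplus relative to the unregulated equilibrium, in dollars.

-1433335

Rearranging demand gives Qd = 9443 - P. In a free market, 9443 - P = 4P - 17057 gives the equilibrium P* = 5300, Q* = 4143.
The ceiling of 4861 is below the equilibrium price 5300, so it binds.
At P = 4861: Qd = 9443 - 4861 = 4582 and Qs = 4·4861 - 17057 = 2387.
Producer surplus without the control is ½ · (5300 - 4264.25) · 4143 = 2145556.125.
With the ceiling, producers sell 2387 units at 4861, so PS = ½ · (4861 - 4264.25) · 2387 = 712221.125.
Change in producer surplus = 712221.125 - 2145556.125 = -1433335.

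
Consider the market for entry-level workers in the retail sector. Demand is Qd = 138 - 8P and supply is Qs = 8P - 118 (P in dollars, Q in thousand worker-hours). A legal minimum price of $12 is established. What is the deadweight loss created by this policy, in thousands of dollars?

0

Equilibrium: 138 - 8P = 8P - 118, so 256 = 16P and P* = 16, Q* = 10.
The floor of 12 is below the equilibrium price 16, so it is not binding; the market clears at P* = 16, Q* = 10.
Since the control does not bind, no trades are prevented and deadweight loss is zero.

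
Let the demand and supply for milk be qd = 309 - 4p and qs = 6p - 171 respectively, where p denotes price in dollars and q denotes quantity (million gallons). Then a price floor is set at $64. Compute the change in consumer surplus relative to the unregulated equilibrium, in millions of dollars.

In a free market, 309 - 4p = 6p - 171 gives the equilibrium p* = 48, q* = 117.
Since 64 > 48, the floor is binding.
At p = 64: qd = 309 - 4·64 = 53 and qs = 6·64 - 171 = 213.
Consumer surplus without the control is ½ · (77.25 - 48) · 117 = 1711.125.
With the floor, consumers buy 53 units at 64, so CS = ½ · (77.25 - 64) · 53 = 351.125.
Change in consumer surplus = 351.125 - 1711.125 = -1360.

-1360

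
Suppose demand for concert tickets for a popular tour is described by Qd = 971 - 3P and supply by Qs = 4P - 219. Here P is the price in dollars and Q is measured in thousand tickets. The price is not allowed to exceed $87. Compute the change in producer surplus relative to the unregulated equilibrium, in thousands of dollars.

Setting quantity demanded equal to quantity supplied, 971 - 3P = 4P - 219, gives P* = 170 and Q* = 461.
Because the ceiling (87) lies below the market-clearing price, it is binding.
At P = 87: Qd = 971 - 3·87 = 710 and Qs = 4·87 - 219 = 129.
Producer surplus without the control is ½ · (170 - 54.75) · 461 = 26565.125.
With the ceiling, producers sell 129 units at 87, so PS = ½ · (87 - 54.75) · 129 = 2080.125.
Change in producer surplus = 2080.125 - 26565.125 = -24485.

-24485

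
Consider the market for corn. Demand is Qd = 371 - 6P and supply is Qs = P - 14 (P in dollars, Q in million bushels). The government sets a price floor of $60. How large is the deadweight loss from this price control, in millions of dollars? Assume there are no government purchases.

525

In a free market, 371 - 6P = P - 14 gives the equilibrium P* = 55, Q* = 41.
Since 60 > 55, the floor is binding.
At P = 60: Qd = 371 - 6·60 = 11 and Qs = 60 - 14 = 46.
Quantity traded falls to 11. At Q = 11 the demand price is (371 - 11)/6 = 60 and the supply price is 14 + 11 = 25.
Deadweight loss = ½ · (60 - 25) · (41 - 11) = ½ · 35 · 30 = 525.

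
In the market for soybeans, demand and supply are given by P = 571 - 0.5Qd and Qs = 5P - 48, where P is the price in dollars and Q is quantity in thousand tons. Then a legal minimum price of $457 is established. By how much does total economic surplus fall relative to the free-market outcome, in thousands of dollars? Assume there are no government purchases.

115316.6

Rearranging demand gives Qd = 1142 - 2P. Equilibrium: 1142 - 2P = 5P - 48, so 1190 = 7P and P* = 170, Q* = 802.
The floor of 457 is above the equilibrium price 170, so it binds.
At P = 457: Qd = 1142 - 2·457 = 228 and Qs = 5·457 - 48 = 2237.
Quantity traded falls to 228. At Q = 228 the demand price is (1142 - 228)/2 = 457 and the supply price is (48 + 228)/5 = 55.2.
Deadweight loss = ½ · (457 - 55.2) · (802 - 228) = ½ · 401.8 · 574 = 115316.6.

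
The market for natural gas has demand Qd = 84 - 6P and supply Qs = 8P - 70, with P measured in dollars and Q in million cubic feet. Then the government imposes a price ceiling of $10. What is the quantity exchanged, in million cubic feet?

Equilibrium: 84 - 6P = 8P - 70, so 154 = 14P and P* = 11, Q* = 18.
The ceiling of 10 is below the equilibrium price 11, so it binds.
At P = 10: Qd = 84 - 6·10 = 24 and Qs = 8·10 - 70 = 10.
The quantity actually transacted is the short side, supply: 10.

10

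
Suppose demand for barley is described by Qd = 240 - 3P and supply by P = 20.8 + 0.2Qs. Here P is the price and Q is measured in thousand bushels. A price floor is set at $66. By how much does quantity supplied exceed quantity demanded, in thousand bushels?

Rearranging supply gives Qs = 5P - 104. Setting quantity demanded equal to quantity supplied, 240 - 3P = 5P - 104, gives P* = 43 and Q* = 111.
The floor of 66 is above the equilibrium price 43, so it binds.
At P = 66: Qd = 240 - 3·66 = 42 and Qs = 5·66 - 104 = 226.
Surplus = Qs - Qd = 226 - 42 = 184.

184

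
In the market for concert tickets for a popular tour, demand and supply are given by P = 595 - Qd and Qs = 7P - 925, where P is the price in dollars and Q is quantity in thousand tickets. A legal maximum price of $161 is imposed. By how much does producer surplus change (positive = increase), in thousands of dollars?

Rearranging demand gives Qd = 595 - P. Setting quantity demanded equal to quantity supplied, 595 - P = 7P - 925, gives P* = 190 and Q* = 405.
Because the ceiling (161) lies below the market-clearing price, it is binding.
At P = 161: Qd = 595 - 161 = 434 and Qs = 7·161 - 925 = 202.
Producer surplus without the control is ½ · (190 - 925/7) · 405 = 164025/14.
With the ceiling, producers sell 202 units at 161, so PS = ½ · (161 - 925/7) · 202 = 20402/7.
Change in producer surplus = 20402/7 - 164025/14 = -8801.5.

-8801.5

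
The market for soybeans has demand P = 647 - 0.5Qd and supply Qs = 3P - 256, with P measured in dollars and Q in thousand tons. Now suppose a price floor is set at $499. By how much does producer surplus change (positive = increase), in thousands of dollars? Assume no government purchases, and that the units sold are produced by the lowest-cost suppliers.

Rearranging demand gives Qd = 1294 - 2P. Without the control the market clears where 1294 - 2P = 3P - 256, i.e. P* = 310 and Q* = 674.
Because the floor (499) lies above the market-clearing price, it is binding.
At P = 499: Qd = 1294 - 2·499 = 296 and Qs = 3·499 - 256 = 1241.
Producer surplus without the control is ½ · (310 - 256/3) · 674 = 227138/3.
With the floor, 296 units are sold at 499. The supply price at Q = 296 is 184, so PS = ½ · [(499 - 256/3) + (499 - 184)] · 296 = 323528/3.
Change in producer surplus = 323528/3 - 227138/3 = 32130.

32130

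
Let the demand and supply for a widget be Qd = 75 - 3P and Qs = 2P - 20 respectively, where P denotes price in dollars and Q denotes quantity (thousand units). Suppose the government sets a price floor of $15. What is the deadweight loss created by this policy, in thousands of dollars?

Equilibrium: 75 - 3P = 2P - 20, so 95 = 5P and P* = 19, Q* = 18.
Since 15 is below P* = 19, the floor does not bind and the free-market outcome prevails.
Since the control does not bind, no trades are prevented and deadweight loss is zero.

0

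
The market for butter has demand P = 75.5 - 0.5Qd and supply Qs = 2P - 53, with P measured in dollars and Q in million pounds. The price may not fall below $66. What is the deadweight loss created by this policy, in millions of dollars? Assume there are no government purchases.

450

Rearranging demand gives Qd = 151 - 2P. Without the control the market clears where 151 - 2P = 2P - 53, i.e. P* = 51 and Q* = 49.
The floor of 66 is above the equilibrium price 51, so it binds.
At P = 66: Qd = 151 - 2·66 = 19 and Qs = 2·66 - 53 = 79.
Quantity traded falls to 19. At Q = 19 the demand price is (151 - 19)/2 = 66 and the supply price is (53 + 19)/2 = 36.
Deadweight loss = ½ · (66 - 36) · (49 - 19) = ½ · 30 · 30 = 450.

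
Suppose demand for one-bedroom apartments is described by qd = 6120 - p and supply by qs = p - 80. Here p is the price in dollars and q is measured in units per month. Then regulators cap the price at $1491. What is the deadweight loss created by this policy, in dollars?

Without the control the market clears where 6120 - p = p - 80, i.e. p* = 3100 and q* = 3020.
The ceiling of 1491 is below the equilibrium price 3100, so it binds.
At p = 1491: qd = 6120 - 1491 = 4629 and qs = 1491 - 80 = 1411.
Quantity traded falls to 1411. At q = 1411 the demand price is 6120 - 1411 = 4709 and the supply price is 80 + 1411 = 1491.
Deadweight loss = ½ · (4709 - 1491) · (3020 - 1411) = ½ · 3218 · 1609 = 2588881.

2588881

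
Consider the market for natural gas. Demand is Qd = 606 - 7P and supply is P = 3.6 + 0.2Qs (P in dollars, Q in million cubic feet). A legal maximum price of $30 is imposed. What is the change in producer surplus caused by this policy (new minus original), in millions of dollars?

Rearranging supply gives Qs = 5P - 18. Setting quantity demanded equal to quantity supplied, 606 - 7P = 5P - 18, gives P* = 52 and Q* = 242.
Because the ceiling (30) lies below the market-clearing price, it is binding.
At P = 30: Qd = 606 - 7·30 = 396 and Qs = 5·30 - 18 = 132.
Producer surplus without the control is ½ · (52 - 3.6) · 242 = 5856.4.
With the ceiling, producers sell 132 units at 30, so PS = ½ · (30 - 3.6) · 132 = 1742.4.
Change in producer surplus = 1742.4 - 5856.4 = -4114.

-4114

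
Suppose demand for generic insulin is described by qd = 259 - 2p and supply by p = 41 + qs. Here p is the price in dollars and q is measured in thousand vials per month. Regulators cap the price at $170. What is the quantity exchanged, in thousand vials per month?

Rearranging supply gives qs = p - 41. Without the control the market clears where 259 - 2p = p - 41, i.e. p* = 100 and q* = 59.
The ceiling of 170 is above the equilibrium price 100, so it is not binding; the market clears at p* = 100, q* = 59.

59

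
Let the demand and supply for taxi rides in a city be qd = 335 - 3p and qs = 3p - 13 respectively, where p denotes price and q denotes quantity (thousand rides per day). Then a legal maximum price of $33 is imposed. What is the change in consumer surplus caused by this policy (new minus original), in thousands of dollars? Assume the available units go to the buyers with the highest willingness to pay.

Setting quantity demanded equal to quantity supplied, 335 - 3p = 3p - 13, gives p* = 58 and q* = 161.
Because the ceiling (33) lies below the market-clearing price, it is binding.
At p = 33: qd = 335 - 3·33 = 236 and qs = 3·33 - 13 = 86.
Consumer surplus without the control is ½ · (335/3 - 58) · 161 = 25921/6.
With the ceiling, 86 units are sold at 33 (assume they go to the highest-value buyers). The demand price at q = 86 is 83, so CS = ½ · [(335/3 - 33) + (83 - 33)] · 86 = 16598/3.
Change in consumer surplus = 16598/3 - 25921/6 = 1212.5.

1212.5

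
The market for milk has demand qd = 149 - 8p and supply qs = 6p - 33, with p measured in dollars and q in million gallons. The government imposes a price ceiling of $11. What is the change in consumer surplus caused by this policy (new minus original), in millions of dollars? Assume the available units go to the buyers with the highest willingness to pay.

57

Without the control the market clears where 149 - 8p = 6p - 33, i.e. p* = 13 and q* = 45.
Since 11 < 13, the ceiling is binding.
At p = 11: qd = 149 - 8·11 = 61 and qs = 6·11 - 33 = 33.
Consumer surplus without the control is ½ · (18.625 - 13) · 45 = 126.5625.
With the ceiling, 33 units are sold at 11 (assume they go to the highest-value buyers). The demand price at q = 33 is 14.5, so CS = ½ · [(18.625 - 11) + (14.5 - 11)] · 33 = 183.5625.
Change in consumer surplus = 183.5625 - 126.5625 = 57.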